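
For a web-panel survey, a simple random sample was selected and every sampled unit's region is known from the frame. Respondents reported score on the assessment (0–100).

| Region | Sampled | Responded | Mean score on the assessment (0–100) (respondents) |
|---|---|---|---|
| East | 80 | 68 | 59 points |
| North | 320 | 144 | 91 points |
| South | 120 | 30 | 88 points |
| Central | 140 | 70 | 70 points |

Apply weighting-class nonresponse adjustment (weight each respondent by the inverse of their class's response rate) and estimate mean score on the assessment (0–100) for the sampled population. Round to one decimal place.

Response rates by class: East 68/80 = 85%, North 144/320 = 45%, South 30/120 = 25%, Central 70/140 = 50%.
Weighting each respondent by the inverse class response rate inflates each class back to its sampled size, so the class weight is n_sampled:
  East: 80 × 59 = 4720
  North: 320 × 91 = 29,120
  South: 120 × 88 = 10,560
  Central: 140 × 70 = 9800
Adjusted estimate = 54,200 / 660 = 82.1212 → 82.1.

82.1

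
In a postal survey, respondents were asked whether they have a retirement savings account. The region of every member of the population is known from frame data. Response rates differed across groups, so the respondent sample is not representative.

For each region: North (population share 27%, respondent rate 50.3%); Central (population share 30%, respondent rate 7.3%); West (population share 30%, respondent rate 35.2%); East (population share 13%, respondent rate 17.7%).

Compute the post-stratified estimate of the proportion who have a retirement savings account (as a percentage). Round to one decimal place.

Post-stratification weights by population share, not respondent share:
  North: 0.27 × 50.3 = 13.581
  Central: 0.3 × 7.3 = 2.19
  West: 0.3 × 35.2 = 10.56
  East: 0.13 × 17.7 = 2.301
Post-stratified estimate = 28.632 → 28.6%.

28.6%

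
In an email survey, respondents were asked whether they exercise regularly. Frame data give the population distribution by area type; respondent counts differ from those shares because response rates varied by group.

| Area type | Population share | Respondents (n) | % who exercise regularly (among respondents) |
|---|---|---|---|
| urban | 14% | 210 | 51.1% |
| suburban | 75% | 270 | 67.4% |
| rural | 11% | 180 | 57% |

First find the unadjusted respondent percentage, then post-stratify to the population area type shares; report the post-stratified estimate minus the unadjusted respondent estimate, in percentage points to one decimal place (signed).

Naive respondent-only estimate (weights = respondent counts):
  (210/660)×51.1 + (270/660)×67.4 + (180/660)×57 = 59.3773%
Reweighting by population area type shares:
  0.14×51.1 + 0.75×67.4 + 0.11×57 = 63.974%
Difference = 63.974 − 59.3773 = 4.5967 pp.

+4.6 percentage points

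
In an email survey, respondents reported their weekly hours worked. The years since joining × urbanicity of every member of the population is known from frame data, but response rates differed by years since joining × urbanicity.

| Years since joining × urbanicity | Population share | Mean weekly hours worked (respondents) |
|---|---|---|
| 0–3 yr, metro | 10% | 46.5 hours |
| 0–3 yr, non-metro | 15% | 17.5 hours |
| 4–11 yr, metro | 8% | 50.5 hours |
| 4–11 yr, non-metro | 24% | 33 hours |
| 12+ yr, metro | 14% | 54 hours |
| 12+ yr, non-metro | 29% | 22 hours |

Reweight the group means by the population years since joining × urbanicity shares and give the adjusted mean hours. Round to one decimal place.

33.2

Weight each group's respondent value by its population share:
  0–3 yr, metro: 0.1 × 46.5 = 4.65
  0–3 yr, non-metro: 0.15 × 17.5 = 2.625
  4–11 yr, metro: 0.08 × 50.5 = 4.04
  4–11 yr, non-metro: 0.24 × 33 = 7.92
  12+ yr, metro: 0.14 × 54 = 7.56
  12+ yr, non-metro: 0.29 × 22 = 6.38
Post-stratified estimate = 33.175 → 33.2.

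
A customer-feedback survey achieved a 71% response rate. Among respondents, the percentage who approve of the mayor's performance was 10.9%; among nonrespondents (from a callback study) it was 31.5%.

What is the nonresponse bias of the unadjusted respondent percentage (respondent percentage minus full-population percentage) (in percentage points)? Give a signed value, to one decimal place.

-6.0 percentage points

Nonresponse fraction = 1 − 0.71 = 0.29.
Bias = (nonresponse fraction) × (respondent percentage − nonrespondent percentage)
     = 0.29 × (10.9 − 31.5) = 0.29 × -20.6 = -5.974.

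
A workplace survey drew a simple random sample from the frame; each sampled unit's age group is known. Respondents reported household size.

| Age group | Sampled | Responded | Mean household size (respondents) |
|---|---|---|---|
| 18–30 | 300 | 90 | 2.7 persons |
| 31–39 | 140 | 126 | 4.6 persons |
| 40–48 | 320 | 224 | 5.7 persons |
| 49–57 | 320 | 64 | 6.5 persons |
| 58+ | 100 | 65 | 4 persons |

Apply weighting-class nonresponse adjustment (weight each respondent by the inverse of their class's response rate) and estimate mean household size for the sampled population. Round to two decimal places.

Response rates by class: 18–30 90/300 = 30%, 31–39 126/140 = 90%, 40–48 224/320 = 70%, 49–57 64/320 = 20%, 58+ 65/100 = 65%.
Inverse-response-rate weighting restores each class to its sampled count, so class totals weight by n_sampled:
  18–30: 300 × 2.7 = 810
  31–39: 140 × 4.6 = 644
  40–48: 320 × 5.7 = 1824
  49–57: 320 × 6.5 = 2080
  58+: 100 × 4 = 400
Adjusted estimate = 5758 / 1,180 = 4.87966 → 4.88.

4.88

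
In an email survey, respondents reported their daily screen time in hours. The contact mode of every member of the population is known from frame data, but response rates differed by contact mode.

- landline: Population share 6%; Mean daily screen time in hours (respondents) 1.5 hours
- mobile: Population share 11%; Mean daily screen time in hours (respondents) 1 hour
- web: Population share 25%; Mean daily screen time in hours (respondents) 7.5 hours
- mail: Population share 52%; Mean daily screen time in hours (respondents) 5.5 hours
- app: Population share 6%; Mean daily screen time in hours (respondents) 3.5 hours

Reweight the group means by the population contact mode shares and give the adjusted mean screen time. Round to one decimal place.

5.1

Reweight to the known contact mode distribution:
  landline: 0.06 × 1.5 = 0.09
  mobile: 0.11 × 1 = 0.11
  web: 0.25 × 7.5 = 1.875
  mail: 0.52 × 5.5 = 2.86
  app: 0.06 × 3.5 = 0.21
Post-stratified estimate = 5.145 → 5.1.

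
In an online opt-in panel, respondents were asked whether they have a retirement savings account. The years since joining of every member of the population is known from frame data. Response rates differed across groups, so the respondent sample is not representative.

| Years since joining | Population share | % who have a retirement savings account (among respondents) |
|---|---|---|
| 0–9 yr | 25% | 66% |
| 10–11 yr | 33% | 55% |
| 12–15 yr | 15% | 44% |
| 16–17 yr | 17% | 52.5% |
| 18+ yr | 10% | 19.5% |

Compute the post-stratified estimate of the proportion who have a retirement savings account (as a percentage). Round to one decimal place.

Weight each group's respondent value by its population share:
  0–9 yr: 0.25 × 66 = 16.5
  10–11 yr: 0.33 × 55 = 18.15
  12–15 yr: 0.15 × 44 = 6.6
  16–17 yr: 0.17 × 52.5 = 8.925
  18+ yr: 0.1 × 19.5 = 1.95
Post-stratified estimate = 52.125 → 52.1%.

52.1%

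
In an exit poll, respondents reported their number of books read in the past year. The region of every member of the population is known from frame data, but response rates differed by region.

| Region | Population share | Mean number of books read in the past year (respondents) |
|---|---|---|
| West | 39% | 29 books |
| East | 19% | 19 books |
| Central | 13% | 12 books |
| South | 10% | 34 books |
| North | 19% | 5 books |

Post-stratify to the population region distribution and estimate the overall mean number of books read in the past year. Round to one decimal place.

20.8

Post-stratification weights by population share, not respondent share:
  West: 0.39 × 29 = 11.31
  East: 0.19 × 19 = 3.61
  Central: 0.13 × 12 = 1.56
  South: 0.1 × 34 = 3.4
  North: 0.19 × 5 = 0.95
Post-stratified estimate = 20.83 → 20.8.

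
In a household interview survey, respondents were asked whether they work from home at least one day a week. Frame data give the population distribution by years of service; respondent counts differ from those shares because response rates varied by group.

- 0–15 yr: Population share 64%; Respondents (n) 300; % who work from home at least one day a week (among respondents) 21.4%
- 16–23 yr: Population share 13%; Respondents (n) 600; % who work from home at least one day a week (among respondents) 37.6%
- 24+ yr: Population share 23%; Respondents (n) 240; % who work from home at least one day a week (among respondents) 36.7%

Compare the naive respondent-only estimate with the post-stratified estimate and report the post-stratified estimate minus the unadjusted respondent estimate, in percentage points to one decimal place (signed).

Naive respondent-only estimate (weights = respondent counts):
  (300/1140)×21.4 + (600/1140)×37.6 + (240/1140)×36.7 = 33.1474%
Post-stratified estimate weights by population shares:
  0.64×21.4 + 0.13×37.6 + 0.23×36.7 = 27.025%
Difference = 27.025 − 33.1474 = -6.1224 pp.

-6.1 percentage points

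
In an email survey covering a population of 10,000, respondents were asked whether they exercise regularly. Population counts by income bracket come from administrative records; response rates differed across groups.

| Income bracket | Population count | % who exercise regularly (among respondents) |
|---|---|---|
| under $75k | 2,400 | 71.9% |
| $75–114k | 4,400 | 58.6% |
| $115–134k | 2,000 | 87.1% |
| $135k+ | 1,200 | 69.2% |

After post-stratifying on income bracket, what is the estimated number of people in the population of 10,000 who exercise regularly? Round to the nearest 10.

6,880

Estimated count per cell = population count × respondent percentage:
  under $75k: 2,400 × 71.9% = 1725.6
  $75–114k: 4,400 × 58.6% = 2578.4
  $115–134k: 2,000 × 87.1% = 1742
  $135k+: 1,200 × 69.2% = 830.4
Estimated total = 6876.4 → 6,880.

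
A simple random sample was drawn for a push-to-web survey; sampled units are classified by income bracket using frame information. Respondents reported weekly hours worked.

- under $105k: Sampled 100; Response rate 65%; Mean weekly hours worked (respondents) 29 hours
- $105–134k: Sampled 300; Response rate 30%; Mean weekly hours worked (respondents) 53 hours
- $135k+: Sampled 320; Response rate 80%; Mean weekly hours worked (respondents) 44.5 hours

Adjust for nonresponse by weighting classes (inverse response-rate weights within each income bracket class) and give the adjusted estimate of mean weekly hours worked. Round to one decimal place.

45.9

With weight = n_sampled/n_responded per class, the weighted class total is n_sampled:
  under $105k: 100 × 29 = 2900
  $105–134k: 300 × 53 = 15,900
  $135k+: 320 × 44.5 = 14,240
Adjusted estimate = 33,040 / 720 = 45.8889 → 45.9.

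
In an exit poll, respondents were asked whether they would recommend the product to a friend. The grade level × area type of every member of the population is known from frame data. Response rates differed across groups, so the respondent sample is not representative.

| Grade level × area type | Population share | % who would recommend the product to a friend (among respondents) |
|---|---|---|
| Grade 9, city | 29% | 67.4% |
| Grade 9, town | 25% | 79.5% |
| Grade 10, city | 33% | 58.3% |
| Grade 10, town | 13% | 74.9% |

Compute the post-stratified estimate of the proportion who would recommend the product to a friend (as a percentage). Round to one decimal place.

Each cell contributes population-share × respondent value:
  Grade 9, city: 0.29 × 67.4 = 19.546
  Grade 9, town: 0.25 × 79.5 = 19.875
  Grade 10, city: 0.33 × 58.3 = 19.239
  Grade 10, town: 0.13 × 74.9 = 9.737
Post-stratified estimate = 68.397 → 68.4%.

68.4%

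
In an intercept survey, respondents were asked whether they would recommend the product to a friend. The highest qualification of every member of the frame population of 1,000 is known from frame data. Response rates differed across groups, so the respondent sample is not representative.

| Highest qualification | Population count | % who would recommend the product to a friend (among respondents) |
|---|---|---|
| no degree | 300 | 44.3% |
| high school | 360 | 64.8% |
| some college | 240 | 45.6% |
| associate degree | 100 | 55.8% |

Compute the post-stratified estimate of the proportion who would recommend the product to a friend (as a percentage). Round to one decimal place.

Post-stratification weights by population share, not respondent share:
  no degree: (300/1,000) × 44.3 = 13.29
  high school: (360/1,000) × 64.8 = 23.328
  some college: (240/1,000) × 45.6 = 10.944
  associate degree: (100/1,000) × 55.8 = 5.58
Post-stratified estimate = 53.142 → 53.1%.

53.1%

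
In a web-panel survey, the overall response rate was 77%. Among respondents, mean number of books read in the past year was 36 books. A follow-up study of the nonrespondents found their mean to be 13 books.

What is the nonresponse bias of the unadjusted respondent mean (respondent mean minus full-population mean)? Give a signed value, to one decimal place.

+5.3

Nonresponse fraction = 1 − 0.77 = 0.23.
Bias = (nonresponse fraction) × (respondent mean − nonrespondent mean)
     = 0.23 × (36 − 13) = 0.23 × 23 = 5.29.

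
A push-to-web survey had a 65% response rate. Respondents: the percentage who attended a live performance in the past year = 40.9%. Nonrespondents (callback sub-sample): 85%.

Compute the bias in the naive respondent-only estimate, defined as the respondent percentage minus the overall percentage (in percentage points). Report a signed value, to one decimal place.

-15.4 percentage points

Nonresponse fraction = 1 − 0.65 = 0.35.
Bias = (nonresponse fraction) × (respondent percentage − nonrespondent percentage)
     = 0.35 × (40.9 − 85) = 0.35 × -44.1 = -15.435.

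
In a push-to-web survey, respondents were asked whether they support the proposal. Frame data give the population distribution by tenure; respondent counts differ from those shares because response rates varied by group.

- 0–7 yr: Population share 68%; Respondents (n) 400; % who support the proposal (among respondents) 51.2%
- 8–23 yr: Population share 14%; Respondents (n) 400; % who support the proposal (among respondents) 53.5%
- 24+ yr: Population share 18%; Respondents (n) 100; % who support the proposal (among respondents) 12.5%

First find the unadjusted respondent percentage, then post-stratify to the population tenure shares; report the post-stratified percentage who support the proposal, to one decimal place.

44.6%

Without adjustment, the pooled respondent share is:
  (400/900)×51.2 + (400/900)×53.5 + (100/900)×12.5 = 47.9222%
Post-stratified estimate weights by population shares:
  0.68×51.2 + 0.14×53.5 + 0.18×12.5 = 44.556%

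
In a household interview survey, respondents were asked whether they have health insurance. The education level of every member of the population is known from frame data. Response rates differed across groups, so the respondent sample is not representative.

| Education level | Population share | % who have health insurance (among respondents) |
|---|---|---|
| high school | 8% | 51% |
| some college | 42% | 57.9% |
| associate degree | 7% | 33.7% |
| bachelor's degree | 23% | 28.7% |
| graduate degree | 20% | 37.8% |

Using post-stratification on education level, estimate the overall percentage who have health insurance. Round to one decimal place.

Reweight to the known education level distribution:
  high school: 0.08 × 51 = 4.08
  some college: 0.42 × 57.9 = 24.318
  associate degree: 0.07 × 33.7 = 2.359
  bachelor's degree: 0.23 × 28.7 = 6.601
  graduate degree: 0.2 × 37.8 = 7.56
Post-stratified estimate = 44.918 → 44.9%.

44.9%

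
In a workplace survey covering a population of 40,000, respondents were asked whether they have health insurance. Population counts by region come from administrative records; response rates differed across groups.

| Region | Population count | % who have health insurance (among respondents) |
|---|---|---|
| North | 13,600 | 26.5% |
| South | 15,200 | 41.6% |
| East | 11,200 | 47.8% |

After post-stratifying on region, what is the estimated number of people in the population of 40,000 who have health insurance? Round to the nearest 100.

Estimated count per cell = population count × respondent percentage:
  North: 13,600 × 26.5% = 3604
  South: 15,200 × 41.6% = 6323.2
  East: 11,200 × 47.8% = 5353.6
Estimated total = 15280.8 → 15,300.

15,300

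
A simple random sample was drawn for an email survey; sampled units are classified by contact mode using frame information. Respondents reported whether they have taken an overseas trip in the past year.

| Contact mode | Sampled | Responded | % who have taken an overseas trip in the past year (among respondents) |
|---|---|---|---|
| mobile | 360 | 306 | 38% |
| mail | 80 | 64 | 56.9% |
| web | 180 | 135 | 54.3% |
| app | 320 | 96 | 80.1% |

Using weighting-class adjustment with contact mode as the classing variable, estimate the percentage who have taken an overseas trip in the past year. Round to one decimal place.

Class response rates: mobile 306/360 = 85%, mail 64/80 = 80%, web 135/180 = 75%, app 96/320 = 30%.
Weighting each respondent by the inverse class response rate inflates each class back to its sampled size, so the class weight is n_sampled:
  mobile: 360 × 38 = 13,680
  mail: 80 × 56.9 = 4552
  web: 180 × 54.3 = 9774
  app: 320 × 80.1 = 25,632
Adjusted estimate = 53,638 / 940 = 57.0617 → 57.1%.

57.1%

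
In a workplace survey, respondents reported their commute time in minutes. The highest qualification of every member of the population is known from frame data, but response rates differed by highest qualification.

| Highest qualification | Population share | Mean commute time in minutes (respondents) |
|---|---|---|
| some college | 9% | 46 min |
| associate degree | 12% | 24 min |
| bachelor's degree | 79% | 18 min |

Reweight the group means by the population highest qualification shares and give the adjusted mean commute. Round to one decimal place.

21.2

Post-stratification weights by population share, not respondent share:
  some college: 0.09 × 46 = 4.14
  associate degree: 0.12 × 24 = 2.88
  bachelor's degree: 0.79 × 18 = 14.22
Post-stratified estimate = 21.24 → 21.2.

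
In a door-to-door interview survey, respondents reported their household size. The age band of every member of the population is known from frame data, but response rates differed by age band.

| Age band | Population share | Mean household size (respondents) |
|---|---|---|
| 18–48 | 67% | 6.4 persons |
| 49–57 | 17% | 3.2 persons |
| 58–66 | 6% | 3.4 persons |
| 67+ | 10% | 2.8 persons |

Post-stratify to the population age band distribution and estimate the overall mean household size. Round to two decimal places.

Reweight to the known age band distribution:
  18–48: 0.67 × 6.4 = 4.288
  49–57: 0.17 × 3.2 = 0.544
  58–66: 0.06 × 3.4 = 0.204
  67+: 0.1 × 2.8 = 0.28
Post-stratified estimate = 5.316 → 5.32.

5.32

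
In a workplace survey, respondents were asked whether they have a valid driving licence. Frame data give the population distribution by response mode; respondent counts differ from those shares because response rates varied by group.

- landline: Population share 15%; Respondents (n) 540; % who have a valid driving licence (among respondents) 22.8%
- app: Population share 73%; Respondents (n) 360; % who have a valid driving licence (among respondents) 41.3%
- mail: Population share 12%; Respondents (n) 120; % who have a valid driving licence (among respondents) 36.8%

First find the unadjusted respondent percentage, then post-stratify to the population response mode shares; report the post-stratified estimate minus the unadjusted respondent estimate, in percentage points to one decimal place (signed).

+7.0 percentage points

Unadjusted (pooled respondent) estimate weights by respondent counts:
  (540/1020)×22.8 + (360/1020)×41.3 + (120/1020)×36.8 = 30.9765%
Reweighting by population response mode shares:
  0.15×22.8 + 0.73×41.3 + 0.12×36.8 = 37.985%
Difference = 37.985 − 30.9765 = 7.0085 pp.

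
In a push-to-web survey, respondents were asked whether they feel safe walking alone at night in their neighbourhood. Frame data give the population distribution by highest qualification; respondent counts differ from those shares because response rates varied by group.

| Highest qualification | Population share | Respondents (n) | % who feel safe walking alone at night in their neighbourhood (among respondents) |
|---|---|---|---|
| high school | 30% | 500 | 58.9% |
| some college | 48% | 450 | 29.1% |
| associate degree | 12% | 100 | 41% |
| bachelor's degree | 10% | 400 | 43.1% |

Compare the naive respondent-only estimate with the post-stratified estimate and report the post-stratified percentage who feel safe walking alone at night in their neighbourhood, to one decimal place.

Unadjusted (pooled respondent) estimate weights by respondent counts:
  (500/1450)×58.9 + (450/1450)×29.1 + (100/1450)×41 + (400/1450)×43.1 = 44.0586%
Reweighting by population highest qualification shares:
  0.3×58.9 + 0.48×29.1 + 0.12×41 + 0.1×43.1 = 40.868%

40.9%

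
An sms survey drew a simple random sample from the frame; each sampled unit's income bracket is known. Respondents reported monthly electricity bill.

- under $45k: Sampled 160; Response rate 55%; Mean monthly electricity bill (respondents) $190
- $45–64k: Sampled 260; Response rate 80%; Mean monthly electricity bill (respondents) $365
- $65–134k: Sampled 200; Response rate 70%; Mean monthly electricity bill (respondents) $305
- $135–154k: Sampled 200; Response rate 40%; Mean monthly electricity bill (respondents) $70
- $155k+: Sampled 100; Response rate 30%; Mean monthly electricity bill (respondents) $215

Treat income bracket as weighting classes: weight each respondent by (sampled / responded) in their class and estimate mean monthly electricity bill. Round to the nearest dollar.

$241

Inverse-response-rate weighting restores each class to its sampled count, so class totals weight by n_sampled:
  under $45k: 160 × 190 = 30,400
  $45–64k: 260 × 365 = 94,900
  $65–134k: 200 × 305 = 61,000
  $135–154k: 200 × 70 = 14,000
  $155k+: 100 × 215 = 21,500
Adjusted estimate = 221,800 / 920 = 241.087 → $241.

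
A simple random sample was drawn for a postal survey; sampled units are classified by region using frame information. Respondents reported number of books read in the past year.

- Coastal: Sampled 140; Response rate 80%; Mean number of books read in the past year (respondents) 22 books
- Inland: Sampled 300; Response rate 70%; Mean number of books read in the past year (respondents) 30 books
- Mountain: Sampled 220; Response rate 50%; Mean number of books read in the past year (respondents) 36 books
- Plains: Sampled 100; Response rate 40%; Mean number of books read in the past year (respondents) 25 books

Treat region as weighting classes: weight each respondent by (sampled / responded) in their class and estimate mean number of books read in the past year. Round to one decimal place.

Each respondent's weight = sampled/responded in their class; summing within a class gives n_sampled, so:
  Coastal: 140 × 22 = 3080
  Inland: 300 × 30 = 9000
  Mountain: 220 × 36 = 7920
  Plains: 100 × 25 = 2500
Adjusted estimate = 22,500 / 760 = 29.6053 → 29.6.

29.6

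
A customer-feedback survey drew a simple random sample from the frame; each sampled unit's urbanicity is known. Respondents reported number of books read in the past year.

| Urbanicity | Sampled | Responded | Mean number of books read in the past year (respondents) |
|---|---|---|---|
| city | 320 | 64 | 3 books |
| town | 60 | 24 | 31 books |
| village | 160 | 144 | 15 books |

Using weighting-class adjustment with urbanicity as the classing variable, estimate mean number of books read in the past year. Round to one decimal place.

9.7

Class response rates: city 64/320 = 20%, town 24/60 = 40%, village 144/160 = 90%.
Weighting each respondent by the inverse class response rate inflates each class back to its sampled size, so the class weight is n_sampled:
  city: 320 × 3 = 960
  town: 60 × 31 = 1860
  village: 160 × 15 = 2400
Adjusted estimate = 5220 / 540 = 9.66667 → 9.7.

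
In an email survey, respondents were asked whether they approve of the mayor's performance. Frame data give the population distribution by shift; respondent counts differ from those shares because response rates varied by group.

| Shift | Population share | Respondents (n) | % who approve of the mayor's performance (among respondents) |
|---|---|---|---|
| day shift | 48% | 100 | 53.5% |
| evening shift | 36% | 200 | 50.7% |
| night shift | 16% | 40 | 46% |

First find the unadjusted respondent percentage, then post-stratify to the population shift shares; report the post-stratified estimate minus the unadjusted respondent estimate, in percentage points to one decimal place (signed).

Unadjusted (pooled respondent) estimate weights by respondent counts:
  (100/340)×53.5 + (200/340)×50.7 + (40/340)×46 = 50.9706%
Reweighting by population shift shares:
  0.48×53.5 + 0.36×50.7 + 0.16×46 = 51.292%
Difference = 51.292 − 50.9706 = 0.3214 pp.

+0.3 percentage points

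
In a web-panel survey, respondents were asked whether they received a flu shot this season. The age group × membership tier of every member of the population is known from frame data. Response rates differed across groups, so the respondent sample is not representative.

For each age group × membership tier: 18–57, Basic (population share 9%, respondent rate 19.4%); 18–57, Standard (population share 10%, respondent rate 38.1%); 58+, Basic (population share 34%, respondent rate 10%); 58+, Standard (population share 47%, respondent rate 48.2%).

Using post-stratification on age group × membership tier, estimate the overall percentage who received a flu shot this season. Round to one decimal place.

31.6%

Reweight to the known age group × membership tier distribution:
  18–57, Basic: 0.09 × 19.4 = 1.746
  18–57, Standard: 0.1 × 38.1 = 3.81
  58+, Basic: 0.34 × 10 = 3.4
  58+, Standard: 0.47 × 48.2 = 22.654
Post-stratified estimate = 31.61 → 31.6%.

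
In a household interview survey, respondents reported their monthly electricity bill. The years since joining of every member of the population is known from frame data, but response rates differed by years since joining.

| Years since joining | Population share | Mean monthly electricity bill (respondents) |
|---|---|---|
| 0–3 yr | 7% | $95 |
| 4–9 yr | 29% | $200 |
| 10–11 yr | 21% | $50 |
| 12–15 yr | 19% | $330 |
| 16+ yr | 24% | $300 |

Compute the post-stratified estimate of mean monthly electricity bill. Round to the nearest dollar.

$210

Weight each group's respondent value by its population share:
  0–3 yr: 0.07 × 95 = 6.65
  4–9 yr: 0.29 × 200 = 58
  10–11 yr: 0.21 × 50 = 10.5
  12–15 yr: 0.19 × 330 = 62.7
  16+ yr: 0.24 × 300 = 72
Post-stratified estimate = 209.85 → $210.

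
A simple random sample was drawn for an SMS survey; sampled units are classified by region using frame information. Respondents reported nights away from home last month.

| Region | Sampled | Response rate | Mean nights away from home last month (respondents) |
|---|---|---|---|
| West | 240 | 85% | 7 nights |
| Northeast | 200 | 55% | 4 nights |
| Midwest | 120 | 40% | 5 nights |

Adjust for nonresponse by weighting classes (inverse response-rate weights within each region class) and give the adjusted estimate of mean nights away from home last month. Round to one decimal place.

5.5

Each respondent's weight = sampled/responded in their class; summing within a class gives n_sampled, so:
  West: 240 × 7 = 1680
  Northeast: 200 × 4 = 800
  Midwest: 120 × 5 = 600
Adjusted estimate = 3080 / 560 = 5.5 → 5.5.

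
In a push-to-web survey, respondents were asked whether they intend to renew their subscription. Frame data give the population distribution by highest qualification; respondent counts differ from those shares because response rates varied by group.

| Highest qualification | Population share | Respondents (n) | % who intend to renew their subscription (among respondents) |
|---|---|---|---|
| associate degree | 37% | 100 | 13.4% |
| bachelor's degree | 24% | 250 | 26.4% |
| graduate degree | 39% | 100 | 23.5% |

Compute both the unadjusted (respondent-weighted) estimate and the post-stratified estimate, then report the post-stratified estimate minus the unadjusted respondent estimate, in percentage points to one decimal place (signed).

-2.4 percentage points

Without adjustment, the pooled respondent share is:
  (100/450)×13.4 + (250/450)×26.4 + (100/450)×23.5 = 22.8667%
Post-stratified estimate weights by population shares:
  0.37×13.4 + 0.24×26.4 + 0.39×23.5 = 20.459%
Difference = 20.459 − 22.8667 = -2.4077 pp.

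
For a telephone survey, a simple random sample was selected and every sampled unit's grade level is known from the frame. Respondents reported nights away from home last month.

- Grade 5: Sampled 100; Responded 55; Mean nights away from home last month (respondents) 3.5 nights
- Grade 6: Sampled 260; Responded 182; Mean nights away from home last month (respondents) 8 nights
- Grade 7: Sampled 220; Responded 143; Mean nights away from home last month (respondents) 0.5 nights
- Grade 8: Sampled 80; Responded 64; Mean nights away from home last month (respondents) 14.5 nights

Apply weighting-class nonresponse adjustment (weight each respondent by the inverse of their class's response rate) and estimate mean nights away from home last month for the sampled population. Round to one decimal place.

Class response rates: Grade 5 55/100 = 55%, Grade 6 182/260 = 70%, Grade 7 143/220 = 65%, Grade 8 64/80 = 80%.
Inverse-response-rate weighting restores each class to its sampled count, so class totals weight by n_sampled:
  Grade 5: 100 × 3.5 = 350
  Grade 6: 260 × 8 = 2080
  Grade 7: 220 × 0.5 = 110
  Grade 8: 80 × 14.5 = 1160
Adjusted estimate = 3700 / 660 = 5.60606 → 5.6.

5.6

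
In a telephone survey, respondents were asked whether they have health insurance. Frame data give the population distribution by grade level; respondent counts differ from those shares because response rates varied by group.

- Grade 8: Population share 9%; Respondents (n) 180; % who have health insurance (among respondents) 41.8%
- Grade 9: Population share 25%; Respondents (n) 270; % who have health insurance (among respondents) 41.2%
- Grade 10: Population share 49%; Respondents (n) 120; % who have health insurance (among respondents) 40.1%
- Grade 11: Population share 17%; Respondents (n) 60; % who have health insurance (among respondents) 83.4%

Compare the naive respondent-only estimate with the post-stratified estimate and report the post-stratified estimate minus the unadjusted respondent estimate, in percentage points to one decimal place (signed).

Unadjusted (pooled respondent) estimate weights by respondent counts:
  (180/630)×41.8 + (270/630)×41.2 + (120/630)×40.1 + (60/630)×83.4 = 45.181%
Post-stratifying to population shares instead:
  0.09×41.8 + 0.25×41.2 + 0.49×40.1 + 0.17×83.4 = 47.889%
Difference = 47.889 − 45.181 = 2.708 pp.

+2.7 percentage points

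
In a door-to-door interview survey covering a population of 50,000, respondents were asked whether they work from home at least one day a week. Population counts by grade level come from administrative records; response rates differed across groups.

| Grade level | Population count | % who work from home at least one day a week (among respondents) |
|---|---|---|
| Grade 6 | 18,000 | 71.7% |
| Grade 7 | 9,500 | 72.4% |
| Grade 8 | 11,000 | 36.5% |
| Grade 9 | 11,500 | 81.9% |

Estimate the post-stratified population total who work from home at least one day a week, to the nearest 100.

33,200

Apply each group's respondent rate to its population count:
  Grade 6: 18,000 × 71.7% = 12,906
  Grade 7: 9,500 × 72.4% = 6878
  Grade 8: 11,000 × 36.5% = 4015
  Grade 9: 11,500 × 81.9% = 9418.5
Estimated total = 33217.5 → 33,200.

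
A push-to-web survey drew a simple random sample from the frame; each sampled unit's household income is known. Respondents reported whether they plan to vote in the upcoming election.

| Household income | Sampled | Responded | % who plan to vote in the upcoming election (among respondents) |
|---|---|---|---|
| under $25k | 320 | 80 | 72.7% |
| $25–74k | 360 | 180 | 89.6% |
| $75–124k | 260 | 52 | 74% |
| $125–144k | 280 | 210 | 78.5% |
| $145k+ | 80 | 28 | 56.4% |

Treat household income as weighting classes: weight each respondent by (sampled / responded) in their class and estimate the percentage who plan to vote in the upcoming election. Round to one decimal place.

77.9%

Class response rates: under $25k 80/320 = 25%, $25–74k 180/360 = 50%, $75–124k 52/260 = 20%, $125–144k 210/280 = 75%, $145k+ 28/80 = 35%.
Each respondent's weight = sampled/responded in their class; summing within a class gives n_sampled, so:
  under $25k: 320 × 72.7 = 23,264
  $25–74k: 360 × 89.6 = 32256
  $75–124k: 260 × 74 = 19,240
  $125–144k: 280 × 78.5 = 21,980
  $145k+: 80 × 56.4 = 4512
Adjusted estimate = 101,252 / 1,300 = 77.8862 → 77.9%.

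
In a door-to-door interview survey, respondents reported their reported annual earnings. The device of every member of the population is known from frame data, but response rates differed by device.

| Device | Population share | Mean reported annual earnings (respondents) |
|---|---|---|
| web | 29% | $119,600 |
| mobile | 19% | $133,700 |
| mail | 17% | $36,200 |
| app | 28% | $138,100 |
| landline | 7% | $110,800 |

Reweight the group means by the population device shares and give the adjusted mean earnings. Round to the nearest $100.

$112,700

Post-stratification weights by population share, not respondent share:
  web: 0.29 × 119,600 = 34,684
  mobile: 0.19 × 133,700 = 25,403
  mail: 0.17 × 36,200 = 6154
  app: 0.28 × 138,100 = 38,668
  landline: 0.07 × 110,800 = 7756
Post-stratified estimate = 112,665 → $112,700.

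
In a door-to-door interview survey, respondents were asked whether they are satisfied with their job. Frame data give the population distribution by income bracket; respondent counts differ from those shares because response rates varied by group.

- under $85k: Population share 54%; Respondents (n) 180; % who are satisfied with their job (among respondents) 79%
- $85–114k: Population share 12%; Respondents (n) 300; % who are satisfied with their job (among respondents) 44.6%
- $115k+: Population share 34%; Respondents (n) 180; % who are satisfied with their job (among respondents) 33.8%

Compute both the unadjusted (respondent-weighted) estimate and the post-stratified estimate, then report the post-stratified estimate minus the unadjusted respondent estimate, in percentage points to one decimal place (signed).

+8.5 percentage points

Without adjustment, the pooled respondent share is:
  (180/660)×79 + (300/660)×44.6 + (180/660)×33.8 = 51.0364%
Post-stratified estimate weights by population shares:
  0.54×79 + 0.12×44.6 + 0.34×33.8 = 59.504%
Difference = 59.504 − 51.0364 = 8.4676 pp.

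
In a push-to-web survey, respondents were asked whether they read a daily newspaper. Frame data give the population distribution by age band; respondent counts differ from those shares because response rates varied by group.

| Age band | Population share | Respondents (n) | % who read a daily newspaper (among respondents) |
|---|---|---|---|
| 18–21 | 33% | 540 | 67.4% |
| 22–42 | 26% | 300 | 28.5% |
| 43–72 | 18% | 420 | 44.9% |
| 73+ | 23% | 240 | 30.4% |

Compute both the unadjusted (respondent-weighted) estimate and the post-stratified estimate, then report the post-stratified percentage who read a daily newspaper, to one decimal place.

Naive respondent-only estimate (weights = respondent counts):
  (540/1500)×67.4 + (300/1500)×28.5 + (420/1500)×44.9 + (240/1500)×30.4 = 47.4%
Post-stratified estimate weights by population shares:
  0.33×67.4 + 0.26×28.5 + 0.18×44.9 + 0.23×30.4 = 44.726%

44.7%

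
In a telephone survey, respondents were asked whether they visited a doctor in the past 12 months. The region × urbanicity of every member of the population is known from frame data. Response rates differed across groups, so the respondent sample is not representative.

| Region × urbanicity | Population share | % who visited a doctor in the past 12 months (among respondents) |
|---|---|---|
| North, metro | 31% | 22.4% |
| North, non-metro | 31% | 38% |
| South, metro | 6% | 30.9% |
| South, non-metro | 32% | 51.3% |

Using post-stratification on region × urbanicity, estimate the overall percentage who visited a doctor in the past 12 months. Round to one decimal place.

Reweight to the known region × urbanicity distribution:
  North, metro: 0.31 × 22.4 = 6.944
  North, non-metro: 0.31 × 38 = 11.78
  South, metro: 0.06 × 30.9 = 1.854
  South, non-metro: 0.32 × 51.3 = 16.416
Post-stratified estimate = 36.994 → 37.0%.

37.0%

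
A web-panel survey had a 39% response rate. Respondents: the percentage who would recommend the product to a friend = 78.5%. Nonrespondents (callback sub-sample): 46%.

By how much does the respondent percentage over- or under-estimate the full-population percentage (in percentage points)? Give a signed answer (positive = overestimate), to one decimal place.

Nonresponse fraction = 1 − 0.39 = 0.61.
Bias = (nonresponse fraction) × (respondent percentage − nonrespondent percentage)
     = 0.61 × (78.5 − 46) = 0.61 × 32.5 = 19.825.

+19.8 percentage points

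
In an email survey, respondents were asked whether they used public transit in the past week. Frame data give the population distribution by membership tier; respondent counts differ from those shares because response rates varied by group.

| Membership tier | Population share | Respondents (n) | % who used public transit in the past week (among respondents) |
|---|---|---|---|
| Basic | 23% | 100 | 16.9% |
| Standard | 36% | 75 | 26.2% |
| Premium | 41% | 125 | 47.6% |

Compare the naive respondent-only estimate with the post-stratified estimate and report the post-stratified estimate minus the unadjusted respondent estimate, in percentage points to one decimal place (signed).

Without adjustment, the pooled respondent share is:
  (100/300)×16.9 + (75/300)×26.2 + (125/300)×47.6 = 32.0167%
Post-stratified estimate weights by population shares:
  0.23×16.9 + 0.36×26.2 + 0.41×47.6 = 32.835%
Difference = 32.835 − 32.0167 = 0.8183 pp.

+0.8 percentage points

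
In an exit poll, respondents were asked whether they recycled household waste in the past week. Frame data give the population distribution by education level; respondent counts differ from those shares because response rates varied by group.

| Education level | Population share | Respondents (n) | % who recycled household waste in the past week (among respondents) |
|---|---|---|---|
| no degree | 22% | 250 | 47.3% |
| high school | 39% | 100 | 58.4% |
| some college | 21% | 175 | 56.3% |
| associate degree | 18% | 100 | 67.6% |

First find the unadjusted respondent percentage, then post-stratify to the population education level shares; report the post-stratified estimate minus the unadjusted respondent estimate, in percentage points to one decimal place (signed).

+2.3 percentage points

Unadjusted (pooled respondent) estimate weights by respondent counts:
  (250/625)×47.3 + (100/625)×58.4 + (175/625)×56.3 + (100/625)×67.6 = 54.844%
Post-stratified estimate weights by population shares:
  0.22×47.3 + 0.39×58.4 + 0.21×56.3 + 0.18×67.6 = 57.173%
Difference = 57.173 − 54.844 = 2.329 pp.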